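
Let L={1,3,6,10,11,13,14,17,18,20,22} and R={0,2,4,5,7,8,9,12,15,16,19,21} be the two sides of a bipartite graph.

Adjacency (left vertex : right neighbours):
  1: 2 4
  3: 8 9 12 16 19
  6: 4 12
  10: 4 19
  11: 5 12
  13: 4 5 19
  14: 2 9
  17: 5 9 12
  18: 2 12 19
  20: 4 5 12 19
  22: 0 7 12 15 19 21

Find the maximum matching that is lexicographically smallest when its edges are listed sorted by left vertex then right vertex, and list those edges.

|M| = 8 (so the lex-smallest maximum matching has 8 edges)
process left vertices in ascending order; for each, take the smallest-labelled available neighbour that still permits 8 edges overall, or leave it unmatched if none does
lex-smallest matching: {1-2, 3-8, 6-4, 10-19, 11-5, 14-9, 17-12, 22-0}

Lex-smallest maximum matching: {(1,2), (3,8), (6,4), (10,19), (11,5), (14,9), (17,12), (22,0)}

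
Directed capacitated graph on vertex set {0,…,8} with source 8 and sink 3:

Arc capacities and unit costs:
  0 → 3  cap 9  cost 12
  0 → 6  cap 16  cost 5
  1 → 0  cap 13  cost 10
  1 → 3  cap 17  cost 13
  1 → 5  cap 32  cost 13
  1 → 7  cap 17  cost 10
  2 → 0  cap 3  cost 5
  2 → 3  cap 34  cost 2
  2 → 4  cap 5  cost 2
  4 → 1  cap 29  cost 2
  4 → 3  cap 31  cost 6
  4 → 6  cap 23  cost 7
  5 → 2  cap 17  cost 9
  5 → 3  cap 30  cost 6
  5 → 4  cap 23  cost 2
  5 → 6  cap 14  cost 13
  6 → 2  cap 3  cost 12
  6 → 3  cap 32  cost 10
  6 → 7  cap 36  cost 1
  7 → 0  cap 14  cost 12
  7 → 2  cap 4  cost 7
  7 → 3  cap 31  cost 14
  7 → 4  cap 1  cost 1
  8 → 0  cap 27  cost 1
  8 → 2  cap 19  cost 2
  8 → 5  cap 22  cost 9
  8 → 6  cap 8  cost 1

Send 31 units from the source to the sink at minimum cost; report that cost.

shortest-cost path #1: 8→2→3 push 19 @ unit cost 4 (adds 76)
shortest-cost path #2: 8→6→7→4→3 push 1 @ unit cost 9 (adds 9)
shortest-cost path #3: 8→6→3 push 7 @ unit cost 11 (adds 77)
shortest-cost path #4: 8→0→3 push 4 @ unit cost 13 (adds 52)
total cost = 214

Minimum cost for 31 units: 214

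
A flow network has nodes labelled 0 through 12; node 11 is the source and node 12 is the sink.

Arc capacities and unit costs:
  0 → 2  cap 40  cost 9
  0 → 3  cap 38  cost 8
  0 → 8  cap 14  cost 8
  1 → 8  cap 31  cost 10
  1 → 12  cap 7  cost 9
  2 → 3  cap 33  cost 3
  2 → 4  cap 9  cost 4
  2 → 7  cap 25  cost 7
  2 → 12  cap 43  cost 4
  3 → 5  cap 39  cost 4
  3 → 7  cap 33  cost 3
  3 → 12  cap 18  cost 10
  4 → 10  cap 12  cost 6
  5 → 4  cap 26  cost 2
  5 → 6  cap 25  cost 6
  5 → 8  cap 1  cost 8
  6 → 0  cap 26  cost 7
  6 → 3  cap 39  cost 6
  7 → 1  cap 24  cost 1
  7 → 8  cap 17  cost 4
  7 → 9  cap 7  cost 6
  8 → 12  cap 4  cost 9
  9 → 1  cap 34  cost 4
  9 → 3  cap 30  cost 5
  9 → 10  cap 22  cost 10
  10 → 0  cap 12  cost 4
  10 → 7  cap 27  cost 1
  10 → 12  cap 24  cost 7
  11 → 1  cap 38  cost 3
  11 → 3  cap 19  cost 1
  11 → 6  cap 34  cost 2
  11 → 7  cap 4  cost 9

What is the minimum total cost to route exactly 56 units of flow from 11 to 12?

Minimum cost for 56 units: 962

shortest-cost path #1: 11→3→12 push 18 @ unit cost 11 (adds 198)
shortest-cost path #2: 11→1→12 push 7 @ unit cost 12 (adds 84)
shortest-cost path #3: 11→3→7→8→12 push 1 @ unit cost 17 (adds 17)
shortest-cost path #4: 11→1→8→12 push 3 @ unit cost 22 (adds 66)
shortest-cost path #5: 11→6→0→2→12 push 26 @ unit cost 22 (adds 572)
shortest-cost path #6: 11→7→3→5→4→10→12 push 1 @ unit cost 25 (adds 25)
total cost = 962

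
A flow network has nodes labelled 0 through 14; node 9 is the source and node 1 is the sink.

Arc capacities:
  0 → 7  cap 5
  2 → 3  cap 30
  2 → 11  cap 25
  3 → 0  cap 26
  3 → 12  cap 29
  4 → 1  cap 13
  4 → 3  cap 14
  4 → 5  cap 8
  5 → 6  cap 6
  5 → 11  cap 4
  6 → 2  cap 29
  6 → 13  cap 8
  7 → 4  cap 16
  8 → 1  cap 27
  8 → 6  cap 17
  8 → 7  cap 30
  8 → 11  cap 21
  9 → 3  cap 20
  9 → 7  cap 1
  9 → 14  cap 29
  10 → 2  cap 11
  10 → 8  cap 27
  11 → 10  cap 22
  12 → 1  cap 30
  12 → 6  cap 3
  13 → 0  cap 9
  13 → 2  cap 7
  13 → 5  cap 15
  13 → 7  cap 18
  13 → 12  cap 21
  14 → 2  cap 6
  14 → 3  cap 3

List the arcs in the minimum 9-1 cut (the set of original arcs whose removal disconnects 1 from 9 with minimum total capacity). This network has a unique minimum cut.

Min-cut arcs: {(9,3), (9,7), (14,2), (14,3)} (total capacity 30)

augment #1: 9→3→12→1 push 20
augment #2: 9→7→4→1 push 1
augment #3: 9→14→3→12→1 push 3
augment #4: 9→14→2→3→12→1 push 6
max flow = 30; residual-reachable set from 9 gives S-side
cut edges (S→T): {(9,3), (9,7), (14,2), (14,3)} total cap 30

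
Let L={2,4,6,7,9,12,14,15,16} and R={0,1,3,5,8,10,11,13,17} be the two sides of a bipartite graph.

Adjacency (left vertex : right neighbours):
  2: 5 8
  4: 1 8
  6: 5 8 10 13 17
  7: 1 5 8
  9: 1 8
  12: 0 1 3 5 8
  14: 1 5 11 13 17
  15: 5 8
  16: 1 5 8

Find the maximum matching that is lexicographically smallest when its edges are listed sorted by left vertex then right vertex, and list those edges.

Lex-smallest maximum matching: {(2,5), (4,1), (6,10), (7,8), (12,0), (14,11)}

|M| = 6 (so the lex-smallest maximum matching has 6 edges)
process left vertices in ascending order; for each, take the smallest-labelled available neighbour that still permits 6 edges overall, or leave it unmatched if none does
lex-smallest matching: {2-5, 4-1, 6-10, 7-8, 12-0, 14-11}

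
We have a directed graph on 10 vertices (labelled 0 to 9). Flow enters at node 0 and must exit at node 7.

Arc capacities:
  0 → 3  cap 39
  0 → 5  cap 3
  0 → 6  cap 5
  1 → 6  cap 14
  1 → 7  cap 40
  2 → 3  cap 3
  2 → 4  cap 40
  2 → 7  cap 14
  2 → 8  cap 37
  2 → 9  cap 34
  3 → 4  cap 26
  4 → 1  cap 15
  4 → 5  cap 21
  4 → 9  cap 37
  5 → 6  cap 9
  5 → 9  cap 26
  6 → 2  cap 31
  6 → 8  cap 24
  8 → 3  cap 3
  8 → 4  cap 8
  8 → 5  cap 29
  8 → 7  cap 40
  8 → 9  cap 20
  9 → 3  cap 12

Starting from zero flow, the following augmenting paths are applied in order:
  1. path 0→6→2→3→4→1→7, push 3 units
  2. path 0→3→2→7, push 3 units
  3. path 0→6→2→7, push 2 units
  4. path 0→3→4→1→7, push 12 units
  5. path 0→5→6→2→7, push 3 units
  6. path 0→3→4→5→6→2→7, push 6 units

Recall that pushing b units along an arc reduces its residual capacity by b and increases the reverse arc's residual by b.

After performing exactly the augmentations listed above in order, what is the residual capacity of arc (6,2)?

after path 1 (0→6→2→3→4→1→7, push 3): res(6,2)=28
after path 2 (0→3→2→7, push 3): res(6,2)=28
after path 3 (0→6→2→7, push 2): res(6,2)=26
after path 4 (0→3→4→1→7, push 12): res(6,2)=26
after path 5 (0→5→6→2→7, push 3): res(6,2)=23
after path 6 (0→3→4→5→6→2→7, push 6): res(6,2)=17

Residual capacity of (6,2): 17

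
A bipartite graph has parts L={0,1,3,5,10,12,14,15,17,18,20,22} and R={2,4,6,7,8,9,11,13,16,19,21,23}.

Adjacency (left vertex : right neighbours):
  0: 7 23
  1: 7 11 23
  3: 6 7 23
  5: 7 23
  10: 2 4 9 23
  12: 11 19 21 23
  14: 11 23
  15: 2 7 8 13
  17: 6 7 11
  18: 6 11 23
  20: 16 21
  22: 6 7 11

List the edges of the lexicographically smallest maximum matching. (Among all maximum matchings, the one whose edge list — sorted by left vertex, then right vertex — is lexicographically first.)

Lex-smallest maximum matching: {(0,7), (1,11), (3,6), (5,23), (10,2), (12,19), (15,8), (20,16)}

|M| = 8 (so the lex-smallest maximum matching has 8 edges)
process left vertices in ascending order; for each, take the smallest-labelled available neighbour that still permits 8 edges overall, or leave it unmatched if none does
lex-smallest matching: {0-7, 1-11, 3-6, 5-23, 10-2, 12-19, 15-8, 20-16}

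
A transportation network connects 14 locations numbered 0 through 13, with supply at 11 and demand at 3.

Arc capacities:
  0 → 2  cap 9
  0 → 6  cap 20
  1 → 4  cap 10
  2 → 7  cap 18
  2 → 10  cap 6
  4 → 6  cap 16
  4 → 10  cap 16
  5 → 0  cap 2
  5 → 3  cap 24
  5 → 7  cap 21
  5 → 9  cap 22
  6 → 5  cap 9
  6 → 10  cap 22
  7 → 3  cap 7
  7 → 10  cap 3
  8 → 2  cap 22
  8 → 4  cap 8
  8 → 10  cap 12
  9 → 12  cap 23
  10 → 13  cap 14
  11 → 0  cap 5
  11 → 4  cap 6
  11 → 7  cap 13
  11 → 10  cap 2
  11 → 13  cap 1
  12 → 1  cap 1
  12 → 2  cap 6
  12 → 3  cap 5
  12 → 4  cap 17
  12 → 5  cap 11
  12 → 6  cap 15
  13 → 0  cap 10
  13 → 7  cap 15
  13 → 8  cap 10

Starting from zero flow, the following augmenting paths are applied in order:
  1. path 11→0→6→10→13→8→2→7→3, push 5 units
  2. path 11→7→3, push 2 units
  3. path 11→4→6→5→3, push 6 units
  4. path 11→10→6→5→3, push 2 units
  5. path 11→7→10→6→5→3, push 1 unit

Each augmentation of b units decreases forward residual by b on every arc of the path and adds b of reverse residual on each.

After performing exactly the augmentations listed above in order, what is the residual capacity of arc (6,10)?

Residual capacity of (6,10): 20

after path 1 (11→0→6→10→13→8→2→7→3, push 5): res(6,10)=17
after path 2 (11→7→3, push 2): res(6,10)=17
after path 3 (11→4→6→5→3, push 6): res(6,10)=17
after path 4 (11→10→6→5→3, push 2): res(6,10)=19
after path 5 (11→7→10→6→5→3, push 1): res(6,10)=20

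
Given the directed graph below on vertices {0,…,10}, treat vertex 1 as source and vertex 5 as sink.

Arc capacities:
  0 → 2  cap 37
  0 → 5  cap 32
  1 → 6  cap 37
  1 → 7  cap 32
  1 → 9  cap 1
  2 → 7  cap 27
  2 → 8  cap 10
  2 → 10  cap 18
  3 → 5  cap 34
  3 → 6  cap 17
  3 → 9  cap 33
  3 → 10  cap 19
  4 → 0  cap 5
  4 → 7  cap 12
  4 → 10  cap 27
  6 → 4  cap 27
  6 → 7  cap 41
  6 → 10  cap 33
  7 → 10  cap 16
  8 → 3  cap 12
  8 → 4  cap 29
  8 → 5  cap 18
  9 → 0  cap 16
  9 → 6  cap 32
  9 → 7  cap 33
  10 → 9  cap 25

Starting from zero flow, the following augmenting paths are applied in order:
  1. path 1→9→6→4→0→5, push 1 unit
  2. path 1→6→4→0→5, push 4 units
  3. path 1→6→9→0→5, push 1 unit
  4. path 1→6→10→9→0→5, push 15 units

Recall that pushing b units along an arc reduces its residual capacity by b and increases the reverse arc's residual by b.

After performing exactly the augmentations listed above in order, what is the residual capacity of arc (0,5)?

after path 1 (1→9→6→4→0→5, push 1): res(0,5)=31
after path 2 (1→6→4→0→5, push 4): res(0,5)=27
after path 3 (1→6→9→0→5, push 1): res(0,5)=26
after path 4 (1→6→10→9→0→5, push 15): res(0,5)=11

Residual capacity of (0,5): 11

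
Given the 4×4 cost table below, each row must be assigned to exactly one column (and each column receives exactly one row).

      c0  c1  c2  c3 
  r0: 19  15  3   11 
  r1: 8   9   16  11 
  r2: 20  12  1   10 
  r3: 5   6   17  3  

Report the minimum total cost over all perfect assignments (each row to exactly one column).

one of 3 optimal assignments: row0→col2 (cost 3), row1→col0 (cost 8), row2→col1 (cost 12), row3→col3 (cost 3)
total = 3 + 8 + 12 + 3 = 26

Minimum assignment cost: 26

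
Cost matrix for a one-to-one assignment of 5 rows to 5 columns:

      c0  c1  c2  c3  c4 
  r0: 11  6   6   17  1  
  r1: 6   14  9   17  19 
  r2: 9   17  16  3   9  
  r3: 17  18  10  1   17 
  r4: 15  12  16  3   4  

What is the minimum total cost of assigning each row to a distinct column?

Minimum assignment cost: 29

one of 2 optimal assignments: row0→col1 (cost 6), row1→col0 (cost 6), row2→col3 (cost 3), row3→col2 (cost 10), row4→col4 (cost 4)
total = 6 + 6 + 3 + 10 + 4 = 29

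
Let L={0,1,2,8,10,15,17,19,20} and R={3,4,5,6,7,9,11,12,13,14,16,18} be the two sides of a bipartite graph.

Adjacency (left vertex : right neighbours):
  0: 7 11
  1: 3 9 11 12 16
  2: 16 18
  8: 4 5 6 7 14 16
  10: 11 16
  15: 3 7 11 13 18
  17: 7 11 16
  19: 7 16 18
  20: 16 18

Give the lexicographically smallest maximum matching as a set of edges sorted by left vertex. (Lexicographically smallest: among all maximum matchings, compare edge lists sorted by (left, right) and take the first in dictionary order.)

Lex-smallest maximum matching: {(0,7), (1,3), (2,16), (8,4), (10,11), (15,13), (19,18)}

|M| = 7 (so the lex-smallest maximum matching has 7 edges)
process left vertices in ascending order; for each, take the smallest-labelled available neighbour that still permits 7 edges overall, or leave it unmatched if none does
lex-smallest matching: {0-7, 1-3, 2-16, 8-4, 10-11, 15-13, 19-18}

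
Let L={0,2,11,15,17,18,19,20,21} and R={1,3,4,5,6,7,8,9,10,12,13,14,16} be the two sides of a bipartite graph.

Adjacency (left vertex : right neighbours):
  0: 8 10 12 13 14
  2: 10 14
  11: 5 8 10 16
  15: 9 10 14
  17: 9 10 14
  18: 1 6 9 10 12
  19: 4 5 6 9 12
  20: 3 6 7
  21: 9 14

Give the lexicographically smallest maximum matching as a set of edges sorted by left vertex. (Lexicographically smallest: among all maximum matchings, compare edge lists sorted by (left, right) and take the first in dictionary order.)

Lex-smallest maximum matching: {(0,8), (2,10), (11,5), (15,9), (17,14), (18,1), (19,4), (20,3)}

|M| = 8 (so the lex-smallest maximum matching has 8 edges)
process left vertices in ascending order; for each, take the smallest-labelled available neighbour that still permits 8 edges overall, or leave it unmatched if none does
lex-smallest matching: {0-8, 2-10, 11-5, 15-9, 17-14, 18-1, 19-4, 20-3}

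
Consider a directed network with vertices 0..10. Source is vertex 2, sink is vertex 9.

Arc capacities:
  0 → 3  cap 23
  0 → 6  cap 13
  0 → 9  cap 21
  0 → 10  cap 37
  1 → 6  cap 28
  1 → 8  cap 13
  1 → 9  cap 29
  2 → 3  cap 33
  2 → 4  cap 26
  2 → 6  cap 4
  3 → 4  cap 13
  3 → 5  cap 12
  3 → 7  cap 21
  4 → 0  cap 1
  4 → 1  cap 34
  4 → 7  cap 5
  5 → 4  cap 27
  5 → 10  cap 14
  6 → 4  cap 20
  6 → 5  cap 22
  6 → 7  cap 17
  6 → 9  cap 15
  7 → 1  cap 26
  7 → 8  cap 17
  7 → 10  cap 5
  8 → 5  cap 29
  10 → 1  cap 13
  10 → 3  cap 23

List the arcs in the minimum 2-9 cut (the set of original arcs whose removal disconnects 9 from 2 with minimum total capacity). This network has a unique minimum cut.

Min-cut arcs: {(1,9), (4,0), (6,9)} (total capacity 45)

augment #1: 2→6→9 push 4
augment #2: 2→4→0→9 push 1
augment #3: 2→4→1→9 push 25
augment #4: 2→3→4→1→9 push 4
augment #5: 2→3→4→1→6→9 push 5
augment #6: 2→3→7→1→6→9 push 6
max flow = 45; residual-reachable set from 2 gives S-side
cut edges (S→T): {(1,9), (4,0), (6,9)} total cap 45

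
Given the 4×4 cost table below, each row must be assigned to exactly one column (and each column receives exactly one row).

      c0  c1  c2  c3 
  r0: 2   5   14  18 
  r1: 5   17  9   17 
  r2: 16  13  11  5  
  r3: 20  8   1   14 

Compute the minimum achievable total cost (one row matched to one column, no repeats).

Minimum assignment cost: 16

optimal assignment: row0→col1 (cost 5), row1→col0 (cost 5), row2→col3 (cost 5), row3→col2 (cost 1)
total = 5 + 5 + 5 + 1 = 16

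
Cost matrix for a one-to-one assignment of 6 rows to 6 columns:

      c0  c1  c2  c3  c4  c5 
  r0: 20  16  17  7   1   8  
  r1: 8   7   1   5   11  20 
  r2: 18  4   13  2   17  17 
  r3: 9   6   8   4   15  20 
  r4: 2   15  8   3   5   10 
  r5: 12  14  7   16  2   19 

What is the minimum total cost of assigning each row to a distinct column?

Minimum assignment cost: 21

one of 2 optimal assignments: row0→col5 (cost 8), row1→col2 (cost 1), row2→col1 (cost 4), row3→col3 (cost 4), row4→col0 (cost 2), row5→col4 (cost 2)
total = 8 + 1 + 4 + 4 + 2 + 2 = 21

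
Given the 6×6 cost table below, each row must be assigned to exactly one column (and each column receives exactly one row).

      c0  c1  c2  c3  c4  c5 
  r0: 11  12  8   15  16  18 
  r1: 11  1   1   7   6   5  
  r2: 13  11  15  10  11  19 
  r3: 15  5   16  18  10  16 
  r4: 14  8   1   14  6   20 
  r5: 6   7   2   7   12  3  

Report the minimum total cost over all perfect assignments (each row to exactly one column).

one of 3 optimal assignments: row0→col0 (cost 11), row1→col1 (cost 1), row2→col3 (cost 10), row3→col4 (cost 10), row4→col2 (cost 1), row5→col5 (cost 3)
total = 11 + 1 + 10 + 10 + 1 + 3 = 36

Minimum assignment cost: 36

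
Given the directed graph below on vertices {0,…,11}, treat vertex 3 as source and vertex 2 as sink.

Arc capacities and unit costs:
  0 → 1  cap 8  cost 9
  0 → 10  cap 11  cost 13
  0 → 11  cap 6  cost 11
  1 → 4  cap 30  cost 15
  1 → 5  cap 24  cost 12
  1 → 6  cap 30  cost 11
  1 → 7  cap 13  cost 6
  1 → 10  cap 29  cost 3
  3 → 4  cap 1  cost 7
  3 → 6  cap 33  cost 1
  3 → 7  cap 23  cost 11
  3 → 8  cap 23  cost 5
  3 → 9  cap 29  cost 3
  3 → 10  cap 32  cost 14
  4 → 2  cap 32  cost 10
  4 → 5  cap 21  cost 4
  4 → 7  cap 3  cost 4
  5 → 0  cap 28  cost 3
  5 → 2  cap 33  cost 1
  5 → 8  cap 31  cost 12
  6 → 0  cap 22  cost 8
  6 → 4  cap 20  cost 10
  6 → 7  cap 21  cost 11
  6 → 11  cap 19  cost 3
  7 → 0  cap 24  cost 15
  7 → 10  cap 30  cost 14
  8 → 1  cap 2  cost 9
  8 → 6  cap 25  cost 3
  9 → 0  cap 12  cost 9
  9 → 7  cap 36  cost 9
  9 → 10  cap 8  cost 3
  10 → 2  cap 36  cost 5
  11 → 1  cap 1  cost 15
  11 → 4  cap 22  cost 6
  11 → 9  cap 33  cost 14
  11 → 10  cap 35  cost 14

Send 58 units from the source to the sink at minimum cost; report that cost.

Minimum cost for 58 units: 954

shortest-cost path #1: 3→9→10→2 push 8 @ unit cost 11 (adds 88)
shortest-cost path #2: 3→4→5→2 push 1 @ unit cost 12 (adds 12)
shortest-cost path #3: 3→6→11→4→5→2 push 19 @ unit cost 15 (adds 285)
shortest-cost path #4: 3→6→4→5→2 push 1 @ unit cost 16 (adds 16)
shortest-cost path #5: 3→10→2 push 28 @ unit cost 19 (adds 532)
shortest-cost path #6: 3→6→4→2 push 1 @ unit cost 21 (adds 21)
total cost = 954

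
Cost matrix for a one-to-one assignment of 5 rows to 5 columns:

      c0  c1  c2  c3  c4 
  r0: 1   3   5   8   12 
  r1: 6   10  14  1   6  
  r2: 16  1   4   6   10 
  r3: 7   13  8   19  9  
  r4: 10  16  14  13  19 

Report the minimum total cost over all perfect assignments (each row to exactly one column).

Minimum assignment cost: 26

one of 2 optimal assignments: row0→col0 (cost 1), row1→col3 (cost 1), row2→col1 (cost 1), row3→col4 (cost 9), row4→col2 (cost 14)
total = 1 + 1 + 1 + 9 + 14 = 26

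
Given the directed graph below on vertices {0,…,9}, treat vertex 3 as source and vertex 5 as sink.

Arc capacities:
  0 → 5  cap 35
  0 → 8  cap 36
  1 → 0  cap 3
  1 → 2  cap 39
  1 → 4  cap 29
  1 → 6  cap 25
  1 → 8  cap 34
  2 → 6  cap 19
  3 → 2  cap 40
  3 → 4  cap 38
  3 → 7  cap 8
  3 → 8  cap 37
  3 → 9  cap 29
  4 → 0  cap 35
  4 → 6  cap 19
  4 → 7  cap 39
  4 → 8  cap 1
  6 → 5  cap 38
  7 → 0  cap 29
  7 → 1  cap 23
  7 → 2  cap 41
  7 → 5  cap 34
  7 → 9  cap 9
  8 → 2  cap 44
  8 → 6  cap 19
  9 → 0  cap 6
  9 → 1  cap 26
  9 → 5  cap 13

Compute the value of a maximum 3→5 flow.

augment #1: 3→7→5 bottleneck 8, total now 8
augment #2: 3→9→5 bottleneck 13, total now 21
augment #3: 3→2→6→5 bottleneck 19, total now 40
augment #4: 3→4→0→5 bottleneck 35, total now 75
augment #5: 3→4→6→5 bottleneck 3, total now 78
augment #6: 3→8→6→5 bottleneck 16, total now 94
augment #7: 3→8→6→4→7→5 bottleneck 3, total now 97
augment #8: 3→9→0→4→7→5 bottleneck 6, total now 103
augment #9: 3→9→1→4→7→5 bottleneck 10, total now 113

Maximum flow value: 113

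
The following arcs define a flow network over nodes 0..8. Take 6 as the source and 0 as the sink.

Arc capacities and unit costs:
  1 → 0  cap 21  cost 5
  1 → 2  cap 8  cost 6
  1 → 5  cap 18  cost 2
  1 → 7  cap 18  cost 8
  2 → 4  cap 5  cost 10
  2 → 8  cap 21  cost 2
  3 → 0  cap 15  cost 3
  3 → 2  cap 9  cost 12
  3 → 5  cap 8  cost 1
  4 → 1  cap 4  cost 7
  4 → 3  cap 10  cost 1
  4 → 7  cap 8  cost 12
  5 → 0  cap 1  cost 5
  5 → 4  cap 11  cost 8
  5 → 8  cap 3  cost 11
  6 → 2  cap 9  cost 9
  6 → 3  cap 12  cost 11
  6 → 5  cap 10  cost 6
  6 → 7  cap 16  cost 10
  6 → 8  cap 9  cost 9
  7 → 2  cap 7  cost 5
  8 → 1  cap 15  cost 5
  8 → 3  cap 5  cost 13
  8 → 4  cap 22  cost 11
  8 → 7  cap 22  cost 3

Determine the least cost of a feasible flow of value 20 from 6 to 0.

shortest-cost path #1: 6→5→0 push 1 @ unit cost 11 (adds 11)
shortest-cost path #2: 6→3→0 push 12 @ unit cost 14 (adds 168)
shortest-cost path #3: 6→5→4→3→0 push 3 @ unit cost 18 (adds 54)
shortest-cost path #4: 6→8→1→0 push 4 @ unit cost 19 (adds 76)
total cost = 309

Minimum cost for 20 units: 309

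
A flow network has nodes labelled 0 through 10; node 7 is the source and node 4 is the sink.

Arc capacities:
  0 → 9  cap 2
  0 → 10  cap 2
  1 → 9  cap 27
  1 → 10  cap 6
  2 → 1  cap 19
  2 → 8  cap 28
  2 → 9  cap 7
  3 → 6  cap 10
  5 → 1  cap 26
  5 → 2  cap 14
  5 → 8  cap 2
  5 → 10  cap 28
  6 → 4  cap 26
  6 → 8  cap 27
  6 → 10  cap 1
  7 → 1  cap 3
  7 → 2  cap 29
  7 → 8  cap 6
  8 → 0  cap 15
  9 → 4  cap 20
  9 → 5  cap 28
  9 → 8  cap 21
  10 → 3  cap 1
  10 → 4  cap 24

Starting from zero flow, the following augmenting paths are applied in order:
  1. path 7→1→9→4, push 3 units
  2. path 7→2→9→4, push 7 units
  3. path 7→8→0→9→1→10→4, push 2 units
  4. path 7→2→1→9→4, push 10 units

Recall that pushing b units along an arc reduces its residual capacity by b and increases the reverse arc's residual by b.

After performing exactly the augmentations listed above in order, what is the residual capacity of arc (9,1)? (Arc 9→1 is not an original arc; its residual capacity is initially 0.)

after path 1 (7→1→9→4, push 3): res(9,1)=3
after path 2 (7→2→9→4, push 7): res(9,1)=3
after path 3 (7→8→0→9→1→10→4, push 2): res(9,1)=1
after path 4 (7→2→1→9→4, push 10): res(9,1)=11

Residual capacity of (9,1): 11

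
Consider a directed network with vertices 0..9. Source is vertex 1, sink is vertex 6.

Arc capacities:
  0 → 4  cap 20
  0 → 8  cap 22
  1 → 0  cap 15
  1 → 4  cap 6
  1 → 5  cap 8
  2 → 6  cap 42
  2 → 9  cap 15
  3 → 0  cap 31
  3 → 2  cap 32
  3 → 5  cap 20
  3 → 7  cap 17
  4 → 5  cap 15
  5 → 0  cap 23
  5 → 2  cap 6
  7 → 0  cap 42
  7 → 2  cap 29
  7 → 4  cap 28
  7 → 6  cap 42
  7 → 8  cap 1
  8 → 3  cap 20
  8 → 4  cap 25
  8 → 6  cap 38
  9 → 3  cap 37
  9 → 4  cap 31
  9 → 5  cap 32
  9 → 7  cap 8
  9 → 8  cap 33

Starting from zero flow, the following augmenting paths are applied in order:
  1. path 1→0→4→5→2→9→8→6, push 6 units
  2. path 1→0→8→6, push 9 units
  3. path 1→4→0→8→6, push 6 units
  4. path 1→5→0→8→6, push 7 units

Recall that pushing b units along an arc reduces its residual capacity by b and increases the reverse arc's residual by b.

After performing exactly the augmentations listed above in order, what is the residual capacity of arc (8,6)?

Residual capacity of (8,6): 10

after path 1 (1→0→4→5→2→9→8→6, push 6): res(8,6)=32
after path 2 (1→0→8→6, push 9): res(8,6)=23
after path 3 (1→4→0→8→6, push 6): res(8,6)=17
after path 4 (1→5→0→8→6, push 7): res(8,6)=10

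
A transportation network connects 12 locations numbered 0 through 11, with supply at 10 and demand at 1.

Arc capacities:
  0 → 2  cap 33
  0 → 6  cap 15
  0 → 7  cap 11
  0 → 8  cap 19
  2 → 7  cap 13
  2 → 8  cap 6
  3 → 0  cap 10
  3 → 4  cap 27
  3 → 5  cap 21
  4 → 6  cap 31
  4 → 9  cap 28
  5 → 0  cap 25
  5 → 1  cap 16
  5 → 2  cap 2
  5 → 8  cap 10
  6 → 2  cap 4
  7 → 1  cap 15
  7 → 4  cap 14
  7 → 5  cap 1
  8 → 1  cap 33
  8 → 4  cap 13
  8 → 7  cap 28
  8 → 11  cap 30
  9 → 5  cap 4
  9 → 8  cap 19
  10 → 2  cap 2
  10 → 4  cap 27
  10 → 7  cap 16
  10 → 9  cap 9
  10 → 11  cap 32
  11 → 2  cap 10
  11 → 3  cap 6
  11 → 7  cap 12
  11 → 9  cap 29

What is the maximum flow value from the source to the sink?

Maximum flow value: 51

augment #1: 10→7→1 bottleneck 15, total now 15
augment #2: 10→2→8→1 bottleneck 2, total now 17
augment #3: 10→7→5→1 bottleneck 1, total now 18
augment #4: 10→9→5→1 bottleneck 4, total now 22
augment #5: 10→9→8→1 bottleneck 5, total now 27
augment #6: 10→4→9→8→1 bottleneck 14, total now 41
augment #7: 10→11→2→8→1 bottleneck 4, total now 45
augment #8: 10→11→3→5→1 bottleneck 6, total now 51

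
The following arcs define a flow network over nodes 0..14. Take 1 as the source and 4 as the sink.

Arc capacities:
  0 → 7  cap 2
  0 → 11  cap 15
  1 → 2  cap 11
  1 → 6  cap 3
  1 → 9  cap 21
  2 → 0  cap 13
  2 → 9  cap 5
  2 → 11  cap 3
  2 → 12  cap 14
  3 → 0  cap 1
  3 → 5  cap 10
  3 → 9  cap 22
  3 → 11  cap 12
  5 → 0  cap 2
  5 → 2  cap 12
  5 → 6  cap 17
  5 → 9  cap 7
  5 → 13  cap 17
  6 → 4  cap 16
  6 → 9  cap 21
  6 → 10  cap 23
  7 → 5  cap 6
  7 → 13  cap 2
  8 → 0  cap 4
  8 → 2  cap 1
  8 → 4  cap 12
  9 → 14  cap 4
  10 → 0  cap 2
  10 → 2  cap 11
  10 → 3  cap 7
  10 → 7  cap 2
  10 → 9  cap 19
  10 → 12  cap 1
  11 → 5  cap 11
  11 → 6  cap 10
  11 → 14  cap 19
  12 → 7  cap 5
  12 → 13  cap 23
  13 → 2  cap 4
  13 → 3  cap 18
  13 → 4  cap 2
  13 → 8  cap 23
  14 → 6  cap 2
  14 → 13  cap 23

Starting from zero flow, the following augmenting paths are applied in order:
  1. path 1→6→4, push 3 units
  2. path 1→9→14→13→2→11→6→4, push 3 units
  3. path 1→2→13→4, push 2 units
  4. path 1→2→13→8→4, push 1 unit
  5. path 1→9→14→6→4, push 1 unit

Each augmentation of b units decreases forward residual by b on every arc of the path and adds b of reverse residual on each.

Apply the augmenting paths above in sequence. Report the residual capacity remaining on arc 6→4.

after path 1 (1→6→4, push 3): res(6,4)=13
after path 2 (1→9→14→13→2→11→6→4, push 3): res(6,4)=10
after path 3 (1→2→13→4, push 2): res(6,4)=10
after path 4 (1→2→13→8→4, push 1): res(6,4)=10
after path 5 (1→9→14→6→4, push 1): res(6,4)=9

Residual capacity of (6,4): 9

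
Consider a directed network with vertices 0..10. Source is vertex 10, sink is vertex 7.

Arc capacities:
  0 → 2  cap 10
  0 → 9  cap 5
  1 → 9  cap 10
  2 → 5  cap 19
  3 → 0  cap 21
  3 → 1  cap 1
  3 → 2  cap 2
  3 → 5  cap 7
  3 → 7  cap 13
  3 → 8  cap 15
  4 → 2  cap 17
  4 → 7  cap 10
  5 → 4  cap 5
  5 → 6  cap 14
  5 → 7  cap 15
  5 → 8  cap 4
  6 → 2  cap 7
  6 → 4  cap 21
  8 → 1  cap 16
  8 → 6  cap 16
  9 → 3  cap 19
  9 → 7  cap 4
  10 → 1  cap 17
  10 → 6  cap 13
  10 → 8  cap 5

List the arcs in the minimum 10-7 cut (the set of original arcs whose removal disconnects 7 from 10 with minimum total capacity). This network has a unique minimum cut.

augment #1: 10→1→9→7 push 4
augment #2: 10→6→4→7 push 10
augment #3: 10→1→9→3→7 push 6
augment #4: 10→6→2→5→7 push 3
augment #5: 10→8→6→2→5→7 push 4
augment #6: 10→8→6→4→2→5→7 push 1
max flow = 28; residual-reachable set from 10 gives S-side
cut edges (S→T): {(1,9), (10,6), (10,8)} total cap 28

Min-cut arcs: {(1,9), (10,6), (10,8)} (total capacity 28)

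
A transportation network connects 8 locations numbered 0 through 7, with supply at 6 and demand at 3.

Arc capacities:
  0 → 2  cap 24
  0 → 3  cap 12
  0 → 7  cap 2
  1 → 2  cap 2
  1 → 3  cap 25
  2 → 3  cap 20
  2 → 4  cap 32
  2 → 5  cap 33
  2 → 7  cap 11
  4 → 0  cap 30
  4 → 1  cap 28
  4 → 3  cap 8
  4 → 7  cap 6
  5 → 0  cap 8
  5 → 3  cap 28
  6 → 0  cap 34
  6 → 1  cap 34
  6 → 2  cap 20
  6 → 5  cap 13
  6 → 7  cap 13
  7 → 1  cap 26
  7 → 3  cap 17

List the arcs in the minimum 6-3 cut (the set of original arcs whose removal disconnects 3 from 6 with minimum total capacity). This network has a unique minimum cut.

Min-cut arcs: {(1,2), (1,3), (6,0), (6,2), (6,5), (6,7)} (total capacity 107)

augment #1: 6→0→3 push 12
augment #2: 6→1→3 push 25
augment #3: 6→2→3 push 20
augment #4: 6→5→3 push 13
augment #5: 6→7→3 push 13
augment #6: 6→0→7→3 push 2
augment #7: 6→0→2→4→3 push 8
augment #8: 6→0→2→5→3 push 12
augment #9: 6→1→2→5→3 push 2
max flow = 107; residual-reachable set from 6 gives S-side
cut edges (S→T): {(1,2), (1,3), (6,0), (6,2), (6,5), (6,7)} total cap 107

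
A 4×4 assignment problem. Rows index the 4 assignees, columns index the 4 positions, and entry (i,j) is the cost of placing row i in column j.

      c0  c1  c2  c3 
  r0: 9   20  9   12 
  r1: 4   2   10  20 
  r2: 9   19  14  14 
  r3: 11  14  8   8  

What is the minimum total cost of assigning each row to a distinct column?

Minimum assignment cost: 28

optimal assignment: row0→col2 (cost 9), row1→col1 (cost 2), row2→col0 (cost 9), row3→col3 (cost 8)
total = 9 + 2 + 9 + 8 = 28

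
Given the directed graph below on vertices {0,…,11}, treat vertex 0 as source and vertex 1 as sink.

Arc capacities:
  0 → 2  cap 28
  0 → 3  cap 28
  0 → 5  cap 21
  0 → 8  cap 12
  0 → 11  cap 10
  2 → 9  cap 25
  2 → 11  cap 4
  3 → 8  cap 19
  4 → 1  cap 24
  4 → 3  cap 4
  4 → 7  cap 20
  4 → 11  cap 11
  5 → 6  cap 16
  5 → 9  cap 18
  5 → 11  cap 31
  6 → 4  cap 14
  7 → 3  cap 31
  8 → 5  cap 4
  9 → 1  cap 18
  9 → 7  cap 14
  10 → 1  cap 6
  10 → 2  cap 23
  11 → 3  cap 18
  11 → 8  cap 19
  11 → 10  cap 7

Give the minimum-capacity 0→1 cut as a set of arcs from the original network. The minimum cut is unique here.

augment #1: 0→2→9→1 push 18
augment #2: 0→11→10→1 push 6
augment #3: 0→5→6→4→1 push 14
max flow = 38; residual-reachable set from 0 gives S-side
cut edges (S→T): {(6,4), (9,1), (10,1)} total cap 38

Min-cut arcs: {(6,4), (9,1), (10,1)} (total capacity 38)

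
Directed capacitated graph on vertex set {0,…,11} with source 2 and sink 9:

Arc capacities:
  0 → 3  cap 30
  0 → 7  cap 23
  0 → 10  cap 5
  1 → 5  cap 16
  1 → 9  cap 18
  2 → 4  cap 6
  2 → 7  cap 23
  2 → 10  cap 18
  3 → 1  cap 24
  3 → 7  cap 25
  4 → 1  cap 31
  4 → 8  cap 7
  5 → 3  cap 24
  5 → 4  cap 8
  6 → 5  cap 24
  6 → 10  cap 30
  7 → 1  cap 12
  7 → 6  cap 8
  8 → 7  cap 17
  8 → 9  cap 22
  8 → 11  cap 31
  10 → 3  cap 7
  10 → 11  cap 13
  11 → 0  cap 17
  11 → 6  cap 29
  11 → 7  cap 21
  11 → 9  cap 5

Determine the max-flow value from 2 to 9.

augment #1: 2→4→1→9 bottleneck 6, total now 6
augment #2: 2→7→1→9 bottleneck 12, total now 18
augment #3: 2→10→11→9 bottleneck 5, total now 23
augment #4: 2→7→6→5→4→8→9 bottleneck 7, total now 30

Maximum flow value: 30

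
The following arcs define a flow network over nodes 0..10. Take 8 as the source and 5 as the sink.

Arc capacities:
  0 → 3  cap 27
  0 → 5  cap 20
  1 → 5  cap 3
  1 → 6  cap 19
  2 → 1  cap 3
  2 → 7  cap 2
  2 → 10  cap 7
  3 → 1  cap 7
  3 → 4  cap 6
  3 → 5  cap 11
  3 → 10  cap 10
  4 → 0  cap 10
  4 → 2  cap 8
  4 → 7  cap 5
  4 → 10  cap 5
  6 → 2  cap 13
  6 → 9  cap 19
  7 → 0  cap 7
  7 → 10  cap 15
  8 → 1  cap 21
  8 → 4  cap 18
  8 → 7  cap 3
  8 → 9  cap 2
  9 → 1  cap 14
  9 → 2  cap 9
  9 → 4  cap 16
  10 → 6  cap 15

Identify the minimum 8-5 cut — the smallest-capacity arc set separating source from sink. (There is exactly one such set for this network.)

Min-cut arcs: {(1,5), (4,0), (7,0)} (total capacity 20)

augment #1: 8→1→5 push 3
augment #2: 8→4→0→5 push 10
augment #3: 8→7→0→5 push 3
augment #4: 8→4→7→0→5 push 4
max flow = 20; residual-reachable set from 8 gives S-side
cut edges (S→T): {(1,5), (4,0), (7,0)} total cap 20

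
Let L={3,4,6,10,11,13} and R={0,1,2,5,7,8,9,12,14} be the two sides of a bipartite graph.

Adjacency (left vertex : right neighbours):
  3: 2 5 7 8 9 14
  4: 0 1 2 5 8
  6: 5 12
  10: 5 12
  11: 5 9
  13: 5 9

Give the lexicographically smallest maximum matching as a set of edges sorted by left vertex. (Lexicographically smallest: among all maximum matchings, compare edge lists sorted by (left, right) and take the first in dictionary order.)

Lex-smallest maximum matching: {(3,2), (4,0), (6,5), (10,12), (11,9)}

|M| = 5 (so the lex-smallest maximum matching has 5 edges)
process left vertices in ascending order; for each, take the smallest-labelled available neighbour that still permits 5 edges overall, or leave it unmatched if none does
lex-smallest matching: {3-2, 4-0, 6-5, 10-12, 11-9}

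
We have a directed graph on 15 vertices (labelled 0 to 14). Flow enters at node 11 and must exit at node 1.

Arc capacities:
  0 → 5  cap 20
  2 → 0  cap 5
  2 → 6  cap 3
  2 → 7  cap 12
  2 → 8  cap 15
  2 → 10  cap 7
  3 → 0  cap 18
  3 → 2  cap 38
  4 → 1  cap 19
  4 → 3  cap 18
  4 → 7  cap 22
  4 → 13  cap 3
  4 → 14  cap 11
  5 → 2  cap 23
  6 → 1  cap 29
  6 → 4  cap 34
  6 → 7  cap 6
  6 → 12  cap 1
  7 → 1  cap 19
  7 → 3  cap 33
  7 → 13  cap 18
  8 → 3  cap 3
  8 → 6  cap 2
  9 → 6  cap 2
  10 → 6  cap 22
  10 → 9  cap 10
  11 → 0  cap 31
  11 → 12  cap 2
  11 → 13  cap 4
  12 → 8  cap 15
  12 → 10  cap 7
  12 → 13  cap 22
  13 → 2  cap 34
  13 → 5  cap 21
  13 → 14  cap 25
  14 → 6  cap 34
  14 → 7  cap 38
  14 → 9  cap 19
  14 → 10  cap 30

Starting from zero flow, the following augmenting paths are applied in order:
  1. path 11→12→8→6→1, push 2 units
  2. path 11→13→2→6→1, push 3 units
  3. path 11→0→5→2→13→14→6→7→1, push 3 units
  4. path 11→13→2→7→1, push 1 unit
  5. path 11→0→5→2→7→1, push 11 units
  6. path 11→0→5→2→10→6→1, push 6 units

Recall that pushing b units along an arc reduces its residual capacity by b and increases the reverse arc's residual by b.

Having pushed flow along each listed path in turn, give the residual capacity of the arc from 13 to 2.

after path 1 (11→12→8→6→1, push 2): res(13,2)=34
after path 2 (11→13→2→6→1, push 3): res(13,2)=31
after path 3 (11→0→5→2→13→14→6→7→1, push 3): res(13,2)=34
after path 4 (11→13→2→7→1, push 1): res(13,2)=33
after path 5 (11→0→5→2→7→1, push 11): res(13,2)=33
after path 6 (11→0→5→2→10→6→1, push 6): res(13,2)=33

Residual capacity of (13,2): 33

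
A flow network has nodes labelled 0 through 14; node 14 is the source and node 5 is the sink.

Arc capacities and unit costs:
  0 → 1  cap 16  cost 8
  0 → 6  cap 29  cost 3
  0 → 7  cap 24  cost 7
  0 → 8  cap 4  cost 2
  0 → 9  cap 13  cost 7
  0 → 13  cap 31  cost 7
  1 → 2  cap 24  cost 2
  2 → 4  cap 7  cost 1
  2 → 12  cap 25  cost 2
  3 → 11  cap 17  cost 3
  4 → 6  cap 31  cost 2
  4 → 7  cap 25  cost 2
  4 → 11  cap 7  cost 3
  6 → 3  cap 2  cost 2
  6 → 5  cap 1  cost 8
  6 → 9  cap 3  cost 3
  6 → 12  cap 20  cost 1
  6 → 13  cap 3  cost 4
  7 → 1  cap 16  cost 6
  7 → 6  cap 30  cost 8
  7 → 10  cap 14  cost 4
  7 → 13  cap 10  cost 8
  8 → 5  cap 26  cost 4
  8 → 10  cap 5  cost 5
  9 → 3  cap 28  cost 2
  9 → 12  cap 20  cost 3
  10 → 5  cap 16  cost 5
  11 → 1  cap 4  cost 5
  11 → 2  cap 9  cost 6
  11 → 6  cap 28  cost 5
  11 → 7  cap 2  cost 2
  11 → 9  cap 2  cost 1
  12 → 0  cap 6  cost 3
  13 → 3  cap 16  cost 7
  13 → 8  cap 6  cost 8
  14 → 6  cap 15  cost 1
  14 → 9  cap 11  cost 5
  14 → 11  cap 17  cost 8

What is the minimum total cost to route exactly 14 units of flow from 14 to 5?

Minimum cost for 14 units: 232

shortest-cost path #1: 14→6→5 push 1 @ unit cost 9 (adds 9)
shortest-cost path #2: 14→6→12→0→8→5 push 4 @ unit cost 11 (adds 44)
shortest-cost path #3: 14→6→13→8→5 push 3 @ unit cost 17 (adds 51)
shortest-cost path #4: 14→6→3→11→7→10→5 push 2 @ unit cost 17 (adds 34)
shortest-cost path #5: 14→6→12→0→7→10→5 push 2 @ unit cost 21 (adds 42)
shortest-cost path #6: 14→11→2→4→7→10→5 push 2 @ unit cost 26 (adds 52)
total cost = 232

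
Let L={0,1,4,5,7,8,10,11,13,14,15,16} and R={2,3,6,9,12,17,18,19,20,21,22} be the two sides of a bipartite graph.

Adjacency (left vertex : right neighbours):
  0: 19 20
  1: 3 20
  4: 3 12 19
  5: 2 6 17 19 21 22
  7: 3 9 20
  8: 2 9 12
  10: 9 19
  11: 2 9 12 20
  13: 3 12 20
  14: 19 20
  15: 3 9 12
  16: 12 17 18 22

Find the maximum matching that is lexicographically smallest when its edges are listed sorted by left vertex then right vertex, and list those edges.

Lex-smallest maximum matching: {(0,19), (1,3), (4,12), (5,6), (7,9), (8,2), (11,20), (16,17)}

|M| = 8 (so the lex-smallest maximum matching has 8 edges)
process left vertices in ascending order; for each, take the smallest-labelled available neighbour that still permits 8 edges overall, or leave it unmatched if none does
lex-smallest matching: {0-19, 1-3, 4-12, 5-6, 7-9, 8-2, 11-20, 16-17}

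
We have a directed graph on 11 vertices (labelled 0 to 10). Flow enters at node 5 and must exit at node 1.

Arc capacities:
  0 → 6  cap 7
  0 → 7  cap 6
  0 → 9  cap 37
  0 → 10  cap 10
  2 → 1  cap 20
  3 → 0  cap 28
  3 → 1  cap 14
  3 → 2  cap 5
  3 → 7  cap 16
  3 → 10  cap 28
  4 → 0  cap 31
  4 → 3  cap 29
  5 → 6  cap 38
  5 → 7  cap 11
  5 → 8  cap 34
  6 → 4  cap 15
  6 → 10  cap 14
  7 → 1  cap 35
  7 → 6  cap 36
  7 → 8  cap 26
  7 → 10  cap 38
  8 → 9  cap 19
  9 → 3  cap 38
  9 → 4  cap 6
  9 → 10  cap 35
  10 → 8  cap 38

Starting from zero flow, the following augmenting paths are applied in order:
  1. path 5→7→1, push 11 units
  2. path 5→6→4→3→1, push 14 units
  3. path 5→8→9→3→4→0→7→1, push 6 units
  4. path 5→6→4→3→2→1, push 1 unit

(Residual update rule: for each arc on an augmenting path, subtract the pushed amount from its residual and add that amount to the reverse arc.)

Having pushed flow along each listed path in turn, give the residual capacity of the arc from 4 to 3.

Residual capacity of (4,3): 20

after path 1 (5→7→1, push 11): res(4,3)=29
after path 2 (5→6→4→3→1, push 14): res(4,3)=15
after path 3 (5→8→9→3→4→0→7→1, push 6): res(4,3)=21
after path 4 (5→6→4→3→2→1, push 1): res(4,3)=20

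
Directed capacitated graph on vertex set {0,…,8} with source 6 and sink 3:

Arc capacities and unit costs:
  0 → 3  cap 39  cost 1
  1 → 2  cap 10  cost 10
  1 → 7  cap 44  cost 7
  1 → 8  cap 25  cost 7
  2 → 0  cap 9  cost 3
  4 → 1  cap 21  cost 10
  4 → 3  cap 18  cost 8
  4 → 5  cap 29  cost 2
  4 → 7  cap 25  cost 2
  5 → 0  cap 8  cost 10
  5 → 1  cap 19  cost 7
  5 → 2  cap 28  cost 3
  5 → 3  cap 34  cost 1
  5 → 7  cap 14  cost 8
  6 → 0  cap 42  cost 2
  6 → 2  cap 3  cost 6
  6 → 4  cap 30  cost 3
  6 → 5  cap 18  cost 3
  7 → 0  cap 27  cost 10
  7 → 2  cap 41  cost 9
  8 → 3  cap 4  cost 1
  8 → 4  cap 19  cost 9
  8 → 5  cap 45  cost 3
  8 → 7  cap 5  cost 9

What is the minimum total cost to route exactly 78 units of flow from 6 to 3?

shortest-cost path #1: 6→0→3 push 39 @ unit cost 3 (adds 117)
shortest-cost path #2: 6→5→3 push 18 @ unit cost 4 (adds 72)
shortest-cost path #3: 6→4→5→3 push 16 @ unit cost 6 (adds 96)
shortest-cost path #4: 6→4→3 push 5 @ unit cost 11 (adds 55)
total cost = 340

Minimum cost for 78 units: 340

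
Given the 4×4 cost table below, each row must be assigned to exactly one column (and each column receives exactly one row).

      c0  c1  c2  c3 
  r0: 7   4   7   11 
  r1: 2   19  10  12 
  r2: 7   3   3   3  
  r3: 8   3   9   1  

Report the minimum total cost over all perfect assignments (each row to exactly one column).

Minimum assignment cost: 10

optimal assignment: row0→col1 (cost 4), row1→col0 (cost 2), row2→col2 (cost 3), row3→col3 (cost 1)
total = 4 + 2 + 3 + 1 = 10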